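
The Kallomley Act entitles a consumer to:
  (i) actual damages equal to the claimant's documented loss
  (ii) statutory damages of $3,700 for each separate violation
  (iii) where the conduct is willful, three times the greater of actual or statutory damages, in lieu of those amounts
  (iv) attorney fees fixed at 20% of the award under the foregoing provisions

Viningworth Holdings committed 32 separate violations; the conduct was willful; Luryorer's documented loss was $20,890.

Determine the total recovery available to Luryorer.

Statutory damages: 32 × $3,700 = $118,400
Greater of actual damages ($20,890) or statutory damages ($118,400): $118,400
Trebled: 3 × $118,400 = $355,200
Attorney fees: 20% of $355,200 = $71,040
Total recovery: $355,200 + $71,040 = $426,240

$426,240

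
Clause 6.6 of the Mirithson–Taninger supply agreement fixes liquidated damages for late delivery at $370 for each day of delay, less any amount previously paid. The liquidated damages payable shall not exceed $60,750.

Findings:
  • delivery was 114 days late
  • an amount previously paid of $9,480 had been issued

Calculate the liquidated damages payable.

$32,700

Per-day damages: 114 × $370 = $42,180
Less amount previously paid: $42,180 − $9,480 = $32,700
Cap at $60,750: $32,700 is within the cap, no reduction.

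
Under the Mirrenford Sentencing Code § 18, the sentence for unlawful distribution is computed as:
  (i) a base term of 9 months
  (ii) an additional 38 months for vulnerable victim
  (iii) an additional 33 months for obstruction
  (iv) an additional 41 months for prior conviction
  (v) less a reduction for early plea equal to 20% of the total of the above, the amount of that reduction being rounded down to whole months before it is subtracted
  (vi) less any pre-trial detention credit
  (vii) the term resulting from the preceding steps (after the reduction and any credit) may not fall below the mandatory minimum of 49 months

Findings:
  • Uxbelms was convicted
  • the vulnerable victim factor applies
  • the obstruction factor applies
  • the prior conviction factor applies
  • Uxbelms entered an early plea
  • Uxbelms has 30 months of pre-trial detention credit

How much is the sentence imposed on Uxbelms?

Vulnerable victim enhancement: +38 months
Obstruction enhancement: +33 months
Prior conviction enhancement: +41 months
Adjusted term: 9 months + 38 months + 33 months + 41 months = 121 months
Early plea reduction: 20% of 121 months = 24 months (rounded down)
After reduction: 121 − 24 = 97 months
Less pre-trial detention credit: 97 months − 30 months = 67 months
Minimum 49 months: 67 months meets the minimum, no increase.

67 months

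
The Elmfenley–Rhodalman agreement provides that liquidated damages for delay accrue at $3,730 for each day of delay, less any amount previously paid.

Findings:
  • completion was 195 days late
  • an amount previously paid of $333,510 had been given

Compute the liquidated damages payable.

Per-day damages: 195 × $3,730 = $727,350
Less amount previously paid: $727,350 − $333,510 = $393,840

Liquidated damages: $393,840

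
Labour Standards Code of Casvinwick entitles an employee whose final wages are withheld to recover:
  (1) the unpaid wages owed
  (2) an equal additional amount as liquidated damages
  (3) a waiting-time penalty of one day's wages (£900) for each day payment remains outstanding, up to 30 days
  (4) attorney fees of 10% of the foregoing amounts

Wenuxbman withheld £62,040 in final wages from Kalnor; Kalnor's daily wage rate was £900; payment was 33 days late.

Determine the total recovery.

Liquidated damages (equal amount): £62,040
Penalty days: min(33, 30) = 30
Waiting-time penalty: 30 × £900 = £27,000
Subtotal: £62,040 + £62,040 + £27,000 = £151,080
Attorney fees: 10% of £151,080 = £15,108
Total award: £151,080 + £15,108 = £166,188

£166,188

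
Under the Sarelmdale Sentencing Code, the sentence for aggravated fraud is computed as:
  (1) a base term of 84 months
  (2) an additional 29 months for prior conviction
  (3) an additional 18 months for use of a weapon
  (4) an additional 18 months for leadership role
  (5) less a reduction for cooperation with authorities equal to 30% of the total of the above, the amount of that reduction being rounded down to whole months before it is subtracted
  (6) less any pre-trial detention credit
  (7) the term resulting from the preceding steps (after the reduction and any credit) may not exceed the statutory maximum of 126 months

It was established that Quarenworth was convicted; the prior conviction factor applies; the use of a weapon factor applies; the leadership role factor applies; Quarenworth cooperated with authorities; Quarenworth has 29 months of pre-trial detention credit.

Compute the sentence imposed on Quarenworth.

Prior conviction enhancement: +29 months
Use of a weapon enhancement: +18 months
Leadership role enhancement: +18 months
Adjusted term: 84 months + 29 months + 18 months + 18 months = 149 months
Cooperation with authorities reduction: 30% of 149 months = 44 months (rounded down)
After reduction: 149 − 44 = 105 months
Less pre-trial detention credit: 105 months − 29 months = 76 months
Cap at 126 months: 76 months is within the cap, no reduction.

Sentence: 76 months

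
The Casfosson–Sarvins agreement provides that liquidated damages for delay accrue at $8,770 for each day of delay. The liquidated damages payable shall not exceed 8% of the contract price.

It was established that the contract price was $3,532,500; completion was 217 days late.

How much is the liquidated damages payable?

Per-day damages: 217 × $8,770 = $1,903,090
Cap: 8% of $3,532,500 = $282,600
Cap at $282,600: $1,903,090 exceeds the cap → $282,600

Liquidated damages: $282,600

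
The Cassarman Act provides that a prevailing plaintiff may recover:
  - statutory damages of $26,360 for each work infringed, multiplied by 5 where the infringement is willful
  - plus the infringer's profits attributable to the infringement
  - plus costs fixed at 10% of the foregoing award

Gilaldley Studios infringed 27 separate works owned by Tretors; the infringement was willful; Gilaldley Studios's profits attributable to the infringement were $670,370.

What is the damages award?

Statutory damages: 27 × $26,360 = $711,720
Multiplied by 5: 5 × $711,720 = $3,558,600
Combined award: $3,558,600 + $670,370 = $4,228,970
Costs: 10% of $4,228,970 = $422,897
Award plus costs: $4,228,970 + $422,897 = $4,651,867

$4,651,867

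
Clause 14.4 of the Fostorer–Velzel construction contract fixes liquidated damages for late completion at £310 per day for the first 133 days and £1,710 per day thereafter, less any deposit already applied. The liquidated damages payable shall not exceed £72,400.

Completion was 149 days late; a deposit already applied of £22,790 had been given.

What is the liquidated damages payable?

£45,800

First 133 days: 133 × £310 = £41,230
Remaining days: (149 − 133) × £1,710 = £27,360
Accrued per-day damages: £41,230 + £27,360 = £68,590
Less deposit already applied: £68,590 − £22,790 = £45,800
Cap at £72,400: £45,800 is within the cap, no reduction.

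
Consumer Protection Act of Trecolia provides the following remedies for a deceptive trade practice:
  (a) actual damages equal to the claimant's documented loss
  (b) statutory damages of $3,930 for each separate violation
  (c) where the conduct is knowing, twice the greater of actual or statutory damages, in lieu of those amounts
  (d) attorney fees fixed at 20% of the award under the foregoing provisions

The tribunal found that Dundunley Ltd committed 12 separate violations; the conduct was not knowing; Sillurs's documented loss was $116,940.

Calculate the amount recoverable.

$196,920

Statutory damages: 12 × $3,930 = $47,160
Conduct not knowing: the in-lieu enhancement does not apply.
Actual plus statutory damages: $116,940 + $47,160 = $164,100
Attorney fees: 20% of $164,100 = $32,820
Total recovery: $164,100 + $32,820 = $196,920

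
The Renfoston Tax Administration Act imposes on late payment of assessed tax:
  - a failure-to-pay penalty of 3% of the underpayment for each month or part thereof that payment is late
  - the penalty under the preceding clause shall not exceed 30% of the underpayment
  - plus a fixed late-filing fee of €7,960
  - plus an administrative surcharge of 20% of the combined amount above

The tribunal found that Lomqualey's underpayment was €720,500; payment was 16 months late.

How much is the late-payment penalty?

€268,932

Accrued rate: 3% × 16 = 48%, capped at 30% → 30%
Failure-to-pay penalty: 30% of €720,500 = €216,150
Penalty before surcharge: €216,150 + €7,960 = €224,110
Administrative surcharge: 20% of €224,110 = €44,822
Total penalty: €224,110 + €44,822 = €268,932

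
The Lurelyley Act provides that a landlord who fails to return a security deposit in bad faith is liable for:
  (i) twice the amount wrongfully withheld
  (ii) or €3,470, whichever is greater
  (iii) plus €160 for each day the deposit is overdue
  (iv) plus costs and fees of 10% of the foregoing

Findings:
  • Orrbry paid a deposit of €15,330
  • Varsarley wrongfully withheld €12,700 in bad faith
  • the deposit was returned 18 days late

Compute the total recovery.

€31,108

Doubled: 2 × €12,700 = €25,400
Minimum €3,470: €25,400 meets the minimum, no increase.
Late-return penalty: 18 × €160 = €2,880
Damages plus late penalty: €25,400 + €2,880 = €28,280
Costs and fees: 10% of €28,280 = €2,828
Total recovery: €28,280 + €2,828 = €31,108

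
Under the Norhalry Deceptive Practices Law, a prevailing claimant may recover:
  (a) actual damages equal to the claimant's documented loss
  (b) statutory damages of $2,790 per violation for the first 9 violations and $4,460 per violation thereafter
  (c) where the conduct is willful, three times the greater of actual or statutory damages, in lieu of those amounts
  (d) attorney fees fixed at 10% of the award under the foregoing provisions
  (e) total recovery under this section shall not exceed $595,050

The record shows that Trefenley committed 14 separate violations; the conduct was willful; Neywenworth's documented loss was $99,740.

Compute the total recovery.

$329,142

First 9 violations: 9 × $2,790 = $25,110
Remaining violations: (14 − 9) × $4,460 = $22,300
Statutory damages: $25,110 + $22,300 = $47,410
Greater of actual damages ($99,740) or statutory damages ($47,410): $99,740
Trebled: 3 × $99,740 = $299,220
Attorney fees: 10% of $299,220 = $29,922
Total before cap: $299,220 + $29,922 = $329,142
Cap at $595,050: $329,142 is within the cap, no reduction.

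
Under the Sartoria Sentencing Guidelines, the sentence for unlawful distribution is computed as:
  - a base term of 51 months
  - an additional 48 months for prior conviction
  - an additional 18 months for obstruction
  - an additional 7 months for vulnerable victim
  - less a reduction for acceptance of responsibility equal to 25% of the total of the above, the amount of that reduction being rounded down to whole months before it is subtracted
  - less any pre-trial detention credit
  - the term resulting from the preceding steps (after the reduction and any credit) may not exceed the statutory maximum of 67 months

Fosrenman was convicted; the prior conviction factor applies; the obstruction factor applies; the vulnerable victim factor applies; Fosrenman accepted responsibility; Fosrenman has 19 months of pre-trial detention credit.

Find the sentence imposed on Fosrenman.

Prior conviction enhancement: +48 months
Obstruction enhancement: +18 months
Vulnerable victim enhancement: +7 months
Adjusted term: 51 months + 48 months + 18 months + 7 months = 124 months
Acceptance of responsibility reduction: 25% of 124 months = 31 months (rounded down)
After reduction: 124 − 31 = 93 months
Less pre-trial detention credit: 93 months − 19 months = 74 months
Cap at 67 months: 74 months exceeds the cap → 67 months

67 months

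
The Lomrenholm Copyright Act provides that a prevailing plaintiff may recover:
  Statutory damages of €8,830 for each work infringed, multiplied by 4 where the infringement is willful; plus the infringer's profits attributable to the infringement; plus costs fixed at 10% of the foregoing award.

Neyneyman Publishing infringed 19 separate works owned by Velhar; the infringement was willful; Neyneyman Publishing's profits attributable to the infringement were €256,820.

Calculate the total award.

€1,020,690

Statutory damages: 19 × €8,830 = €167,770
Multiplied by 4: 4 × €167,770 = €671,080
Combined award: €671,080 + €256,820 = €927,900
Costs: 10% of €927,900 = €92,790
Award plus costs: €927,900 + €92,790 = €1,020,690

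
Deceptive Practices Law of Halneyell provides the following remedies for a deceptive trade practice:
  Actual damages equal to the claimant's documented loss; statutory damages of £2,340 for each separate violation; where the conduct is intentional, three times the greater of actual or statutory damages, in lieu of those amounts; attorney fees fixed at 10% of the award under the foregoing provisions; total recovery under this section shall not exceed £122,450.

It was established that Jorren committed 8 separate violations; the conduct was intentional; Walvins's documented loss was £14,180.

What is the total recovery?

£61,776

Statutory damages: 8 × £2,340 = £18,720
Greater of actual damages (£14,180) or statutory damages (£18,720): £18,720
Trebled: 3 × £18,720 = £56,160
Attorney fees: 10% of £56,160 = £5,616
Total before cap: £56,160 + £5,616 = £61,776
Cap at £122,450: £61,776 is within the cap, no reduction.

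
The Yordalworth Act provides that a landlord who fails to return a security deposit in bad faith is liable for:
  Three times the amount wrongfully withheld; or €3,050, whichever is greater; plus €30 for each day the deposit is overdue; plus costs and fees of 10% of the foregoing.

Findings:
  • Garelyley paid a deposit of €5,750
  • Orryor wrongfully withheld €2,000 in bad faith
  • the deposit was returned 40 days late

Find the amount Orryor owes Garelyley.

€7,920

Trebled: 3 × €2,000 = €6,000
Minimum €3,050: €6,000 meets the minimum, no increase.
Late-return penalty: 40 × €30 = €1,200
Damages plus late penalty: €6,000 + €1,200 = €7,200
Costs and fees: 10% of €7,200 = €720
Total recovery: €7,200 + €720 = €7,920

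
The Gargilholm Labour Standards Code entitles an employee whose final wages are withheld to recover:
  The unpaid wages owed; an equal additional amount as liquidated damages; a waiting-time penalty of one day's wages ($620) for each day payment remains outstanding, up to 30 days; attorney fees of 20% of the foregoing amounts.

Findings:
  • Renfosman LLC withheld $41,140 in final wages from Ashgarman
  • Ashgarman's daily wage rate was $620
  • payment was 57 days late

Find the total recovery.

Liquidated damages (equal amount): $41,140
Penalty days: min(57, 30) = 30
Waiting-time penalty: 30 × $620 = $18,600
Subtotal: $41,140 + $41,140 + $18,600 = $100,880
Attorney fees: 20% of $100,880 = $20,176
Total award: $100,880 + $20,176 = $121,056

Total award: $121,056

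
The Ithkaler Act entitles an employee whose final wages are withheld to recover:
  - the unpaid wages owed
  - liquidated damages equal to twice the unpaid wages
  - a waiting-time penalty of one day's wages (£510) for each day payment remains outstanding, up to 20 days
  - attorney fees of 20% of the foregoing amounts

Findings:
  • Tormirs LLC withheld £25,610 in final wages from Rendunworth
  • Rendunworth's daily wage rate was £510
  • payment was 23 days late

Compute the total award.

£104,436

Doubled: 2 × £25,610 = £51,220
Penalty days: min(23, 20) = 20
Waiting-time penalty: 20 × £510 = £10,200
Subtotal: £25,610 + £51,220 + £10,200 = £87,030
Attorney fees: 20% of £87,030 = £17,406
Total award: £87,030 + £17,406 = £104,436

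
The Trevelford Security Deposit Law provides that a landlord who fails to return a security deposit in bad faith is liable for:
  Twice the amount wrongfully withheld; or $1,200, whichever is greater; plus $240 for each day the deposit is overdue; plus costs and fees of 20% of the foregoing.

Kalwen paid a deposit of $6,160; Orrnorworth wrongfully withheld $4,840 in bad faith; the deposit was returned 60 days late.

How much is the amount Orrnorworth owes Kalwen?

Doubled: 2 × $4,840 = $9,680
Minimum $1,200: $9,680 meets the minimum, no increase.
Late-return penalty: 60 × $240 = $14,400
Damages plus late penalty: $9,680 + $14,400 = $24,080
Costs and fees: 20% of $24,080 = $4,816
Total recovery: $24,080 + $4,816 = $28,896

$28,896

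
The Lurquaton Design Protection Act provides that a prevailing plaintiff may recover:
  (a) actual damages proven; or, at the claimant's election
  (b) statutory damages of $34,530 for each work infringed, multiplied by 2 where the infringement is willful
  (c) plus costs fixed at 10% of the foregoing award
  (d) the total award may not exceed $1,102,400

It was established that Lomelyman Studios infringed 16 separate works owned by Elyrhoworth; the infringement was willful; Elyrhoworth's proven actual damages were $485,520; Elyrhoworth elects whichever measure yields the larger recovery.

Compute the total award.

Statutory damages: 16 × $34,530 = $552,480
Doubled: 2 × $552,480 = $1,104,960
Greater of actual damages ($485,520) or enhanced statutory damages ($1,104,960): $1,104,960
Costs: 10% of $1,104,960 = $110,496
Award plus costs: $1,104,960 + $110,496 = $1,215,456
Cap at $1,102,400: $1,215,456 exceeds the cap → $1,102,400

$1,102,400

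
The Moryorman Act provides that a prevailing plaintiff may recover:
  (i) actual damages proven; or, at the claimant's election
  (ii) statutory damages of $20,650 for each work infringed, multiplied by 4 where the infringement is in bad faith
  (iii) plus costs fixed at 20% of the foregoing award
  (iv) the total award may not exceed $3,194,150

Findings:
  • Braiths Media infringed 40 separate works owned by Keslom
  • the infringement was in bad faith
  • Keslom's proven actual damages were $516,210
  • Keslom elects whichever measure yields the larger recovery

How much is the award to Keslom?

Statutory damages: 40 × $20,650 = $826,000
Multiplied by 4: 4 × $826,000 = $3,304,000
Greater of actual damages ($516,210) or enhanced statutory damages ($3,304,000): $3,304,000
Costs: 20% of $3,304,000 = $660,800
Award plus costs: $3,304,000 + $660,800 = $3,964,800
Cap at $3,194,150: $3,964,800 exceeds the cap → $3,194,150

Award: $3,194,150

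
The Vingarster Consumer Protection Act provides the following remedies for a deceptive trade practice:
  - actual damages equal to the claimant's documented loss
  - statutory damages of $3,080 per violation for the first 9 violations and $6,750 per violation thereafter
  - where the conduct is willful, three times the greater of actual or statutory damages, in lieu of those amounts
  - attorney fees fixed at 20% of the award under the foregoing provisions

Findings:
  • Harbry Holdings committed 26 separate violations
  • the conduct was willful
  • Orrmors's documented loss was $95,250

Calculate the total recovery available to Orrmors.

First 9 violations: 9 × $3,080 = $27,720
Remaining violations: (26 − 9) × $6,750 = $114,750
Statutory damages: $27,720 + $114,750 = $142,470
Greater of actual damages ($95,250) or statutory damages ($142,470): $142,470
Trebled: 3 × $142,470 = $427,410
Attorney fees: 20% of $427,410 = $85,482
Total recovery: $427,410 + $85,482 = $512,892

$512,892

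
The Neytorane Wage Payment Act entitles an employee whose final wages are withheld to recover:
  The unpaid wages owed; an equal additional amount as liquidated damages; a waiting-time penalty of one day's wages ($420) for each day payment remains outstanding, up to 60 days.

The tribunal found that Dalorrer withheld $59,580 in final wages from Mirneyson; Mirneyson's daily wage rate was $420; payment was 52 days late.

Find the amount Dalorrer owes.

$141,000

Liquidated damages (equal amount): $59,580
Penalty days: min(52, 60) = 52
Waiting-time penalty: 52 × $420 = $21,840
Total award: $59,580 + $59,580 + $21,840 = $141,000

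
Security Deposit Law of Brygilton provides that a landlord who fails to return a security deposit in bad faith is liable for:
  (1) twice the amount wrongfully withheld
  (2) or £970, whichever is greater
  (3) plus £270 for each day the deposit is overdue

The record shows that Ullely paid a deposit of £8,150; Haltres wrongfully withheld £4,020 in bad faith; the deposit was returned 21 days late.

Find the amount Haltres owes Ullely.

Doubled: 2 × £4,020 = £8,040
Minimum £970: £8,040 meets the minimum, no increase.
Late-return penalty: 21 × £270 = £5,670
Damages plus late penalty: £8,040 + £5,670 = £13,710

£13,710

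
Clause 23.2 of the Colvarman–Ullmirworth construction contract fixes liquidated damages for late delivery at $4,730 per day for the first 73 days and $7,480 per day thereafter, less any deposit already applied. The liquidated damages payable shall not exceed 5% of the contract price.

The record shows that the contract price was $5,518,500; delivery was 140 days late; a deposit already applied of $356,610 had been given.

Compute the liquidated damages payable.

$275,925

First 73 days: 73 × $4,730 = $345,290
Remaining days: (140 − 73) × $7,480 = $501,160
Accrued per-day damages: $345,290 + $501,160 = $846,450
Less deposit already applied: $846,450 − $356,610 = $489,840
Cap: 5% of $5,518,500 = $275,925
Cap at $275,925: $489,840 exceeds the cap → $275,925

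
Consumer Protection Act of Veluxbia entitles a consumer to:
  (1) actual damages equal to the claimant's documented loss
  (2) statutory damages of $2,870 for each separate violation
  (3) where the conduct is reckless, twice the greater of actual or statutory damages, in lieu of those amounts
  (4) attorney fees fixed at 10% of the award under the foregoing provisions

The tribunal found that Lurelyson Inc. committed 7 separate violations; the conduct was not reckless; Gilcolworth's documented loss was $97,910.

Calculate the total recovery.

Statutory damages: 7 × $2,870 = $20,090
Conduct not reckless: the in-lieu enhancement does not apply.
Actual plus statutory damages: $97,910 + $20,090 = $118,000
Attorney fees: 10% of $118,000 = $11,800
Total recovery: $118,000 + $11,800 = $129,800

Total recovery: $129,800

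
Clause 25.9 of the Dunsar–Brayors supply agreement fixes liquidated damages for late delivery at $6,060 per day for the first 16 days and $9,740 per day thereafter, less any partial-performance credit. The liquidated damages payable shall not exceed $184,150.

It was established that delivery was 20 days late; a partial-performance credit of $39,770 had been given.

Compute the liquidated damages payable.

First 16 days: 16 × $6,060 = $96,960
Remaining days: (20 − 16) × $9,740 = $38,960
Accrued per-day damages: $96,960 + $38,960 = $135,920
Less partial-performance credit: $135,920 − $39,770 = $96,150
Cap at $184,150: $96,150 is within the cap, no reduction.

$96,150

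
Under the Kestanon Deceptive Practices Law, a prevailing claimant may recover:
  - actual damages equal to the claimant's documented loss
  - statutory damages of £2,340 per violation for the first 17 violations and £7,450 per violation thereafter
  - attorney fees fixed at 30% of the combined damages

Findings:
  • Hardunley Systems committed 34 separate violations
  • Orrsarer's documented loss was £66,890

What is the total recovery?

First 17 violations: 17 × £2,340 = £39,780
Remaining violations: (34 − 17) × £7,450 = £126,650
Statutory damages: £39,780 + £126,650 = £166,430
Combined damages: £66,890 + £166,430 = £233,320
Attorney fees: 30% of £233,320 = £69,996
Total recovery: £233,320 + £69,996 = £303,316

£303,316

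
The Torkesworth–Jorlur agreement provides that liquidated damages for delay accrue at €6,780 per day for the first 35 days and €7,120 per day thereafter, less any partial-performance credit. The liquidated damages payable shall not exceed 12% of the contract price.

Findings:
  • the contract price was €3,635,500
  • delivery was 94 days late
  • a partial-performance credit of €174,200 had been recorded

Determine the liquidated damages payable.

€436,260

First 35 days: 35 × €6,780 = €237,300
Remaining days: (94 − 35) × €7,120 = €420,080
Accrued per-day damages: €237,300 + €420,080 = €657,380
Less partial-performance credit: €657,380 − €174,200 = €483,180
Cap: 12% of €3,635,500 = €436,260
Cap at €436,260: €483,180 exceeds the cap → €436,260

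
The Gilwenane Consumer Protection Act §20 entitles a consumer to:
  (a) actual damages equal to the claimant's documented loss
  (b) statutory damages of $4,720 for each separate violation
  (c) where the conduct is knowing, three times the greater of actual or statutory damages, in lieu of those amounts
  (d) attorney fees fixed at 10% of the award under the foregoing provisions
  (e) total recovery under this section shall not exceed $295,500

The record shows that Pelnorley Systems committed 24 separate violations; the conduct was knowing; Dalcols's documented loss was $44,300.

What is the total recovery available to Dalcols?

$295,500

Statutory damages: 24 × $4,720 = $113,280
Greater of actual damages ($44,300) or statutory damages ($113,280): $113,280
Trebled: 3 × $113,280 = $339,840
Attorney fees: 10% of $339,840 = $33,984
Total before cap: $339,840 + $33,984 = $373,824
Cap at $295,500: $373,824 exceeds the cap → $295,500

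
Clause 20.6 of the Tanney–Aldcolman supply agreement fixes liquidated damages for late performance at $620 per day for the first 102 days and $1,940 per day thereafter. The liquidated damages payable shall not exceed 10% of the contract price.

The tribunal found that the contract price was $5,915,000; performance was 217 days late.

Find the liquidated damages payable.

$286,340

First 102 days: 102 × $620 = $63,240
Remaining days: (217 − 102) × $1,940 = $223,100
Accrued per-day damages: $63,240 + $223,100 = $286,340
Cap: 10% of $5,915,000 = $591,500
Cap at $591,500: $286,340 is within the cap, no reduction.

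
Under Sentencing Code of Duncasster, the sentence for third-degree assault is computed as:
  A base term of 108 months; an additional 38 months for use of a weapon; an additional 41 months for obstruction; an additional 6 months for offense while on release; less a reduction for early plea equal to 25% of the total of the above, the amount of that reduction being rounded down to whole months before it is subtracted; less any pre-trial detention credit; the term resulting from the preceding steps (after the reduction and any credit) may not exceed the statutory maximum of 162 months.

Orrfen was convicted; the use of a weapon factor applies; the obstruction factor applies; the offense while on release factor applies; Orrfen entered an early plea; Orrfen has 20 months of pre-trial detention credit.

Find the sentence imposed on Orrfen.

125 months

Use of a weapon enhancement: +38 months
Obstruction enhancement: +41 months
Offense while on release enhancement: +6 months
Adjusted term: 108 months + 38 months + 41 months + 6 months = 193 months
Early plea reduction: 25% of 193 months = 48 months (rounded down)
After reduction: 193 − 48 = 145 months
Less pre-trial detention credit: 145 months − 20 months = 125 months
Cap at 162 months: 125 months is within the cap, no reduction.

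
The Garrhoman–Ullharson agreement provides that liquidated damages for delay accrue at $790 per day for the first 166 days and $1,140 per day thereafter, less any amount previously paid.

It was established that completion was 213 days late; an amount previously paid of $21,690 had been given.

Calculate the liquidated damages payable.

$163,030

First 166 days: 166 × $790 = $131,140
Remaining days: (213 − 166) × $1,140 = $53,580
Accrued per-day damages: $131,140 + $53,580 = $184,720
Less amount previously paid: $184,720 − $21,690 = $163,030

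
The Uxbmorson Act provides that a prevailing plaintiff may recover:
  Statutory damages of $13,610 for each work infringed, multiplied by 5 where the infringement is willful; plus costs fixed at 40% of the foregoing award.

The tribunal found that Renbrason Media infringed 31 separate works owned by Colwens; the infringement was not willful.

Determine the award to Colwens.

Statutory damages: 31 × $13,610 = $421,910
Infringement not willful: no ×5 enhancement.
Costs: 40% of $421,910 = $168,764
Award plus costs: $421,910 + $168,764 = $590,674

$590,674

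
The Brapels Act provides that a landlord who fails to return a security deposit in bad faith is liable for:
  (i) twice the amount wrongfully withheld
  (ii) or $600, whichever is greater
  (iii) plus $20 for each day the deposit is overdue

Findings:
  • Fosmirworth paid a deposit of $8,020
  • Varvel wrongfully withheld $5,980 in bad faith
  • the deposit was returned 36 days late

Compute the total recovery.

$12,680

Doubled: 2 × $5,980 = $11,960
Minimum $600: $11,960 meets the minimum, no increase.
Late-return penalty: 36 × $20 = $720
Damages plus late penalty: $11,960 + $720 = $12,680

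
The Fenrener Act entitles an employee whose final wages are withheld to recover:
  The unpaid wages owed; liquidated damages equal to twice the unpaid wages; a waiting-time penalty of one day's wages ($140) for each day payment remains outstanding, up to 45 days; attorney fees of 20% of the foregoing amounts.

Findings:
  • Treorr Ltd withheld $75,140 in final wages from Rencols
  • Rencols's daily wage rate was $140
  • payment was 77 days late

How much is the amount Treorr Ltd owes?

$278,064

Doubled: 2 × $75,140 = $150,280
Penalty days: min(77, 45) = 45
Waiting-time penalty: 45 × $140 = $6,300
Subtotal: $75,140 + $150,280 + $6,300 = $231,720
Attorney fees: 20% of $231,720 = $46,344
Total award: $231,720 + $46,344 = $278,064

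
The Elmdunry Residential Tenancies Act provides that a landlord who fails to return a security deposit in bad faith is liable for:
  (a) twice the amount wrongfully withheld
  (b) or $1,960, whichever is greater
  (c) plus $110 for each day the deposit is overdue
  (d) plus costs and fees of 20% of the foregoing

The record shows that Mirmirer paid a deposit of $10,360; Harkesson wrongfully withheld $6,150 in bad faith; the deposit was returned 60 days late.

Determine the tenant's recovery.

Doubled: 2 × $6,150 = $12,300
Minimum $1,960: $12,300 meets the minimum, no increase.
Late-return penalty: 60 × $110 = $6,600
Damages plus late penalty: $12,300 + $6,600 = $18,900
Costs and fees: 20% of $18,900 = $3,780
Total recovery: $18,900 + $3,780 = $22,680

$22,680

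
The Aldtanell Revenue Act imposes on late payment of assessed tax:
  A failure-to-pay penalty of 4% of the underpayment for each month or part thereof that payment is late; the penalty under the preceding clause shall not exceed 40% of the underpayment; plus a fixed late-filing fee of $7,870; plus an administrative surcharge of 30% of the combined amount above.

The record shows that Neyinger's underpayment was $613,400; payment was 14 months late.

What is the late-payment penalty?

$329,199

Accrued rate: 4% × 14 = 56%, capped at 40% → 40%
Failure-to-pay penalty: 40% of $613,400 = $245,360
Penalty before surcharge: $245,360 + $7,870 = $253,230
Administrative surcharge: 30% of $253,230 = $75,969
Total penalty: $253,230 + $75,969 = $329,199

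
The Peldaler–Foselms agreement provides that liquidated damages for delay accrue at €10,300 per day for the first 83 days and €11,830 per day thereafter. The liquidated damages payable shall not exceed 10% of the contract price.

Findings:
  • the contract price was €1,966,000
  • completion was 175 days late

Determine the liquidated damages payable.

€196,600

First 83 days: 83 × €10,300 = €854,900
Remaining days: (175 − 83) × €11,830 = €1,088,360
Accrued per-day damages: €854,900 + €1,088,360 = €1,943,260
Cap: 10% of €1,966,000 = €196,600
Cap at €196,600: €1,943,260 exceeds the cap → €196,600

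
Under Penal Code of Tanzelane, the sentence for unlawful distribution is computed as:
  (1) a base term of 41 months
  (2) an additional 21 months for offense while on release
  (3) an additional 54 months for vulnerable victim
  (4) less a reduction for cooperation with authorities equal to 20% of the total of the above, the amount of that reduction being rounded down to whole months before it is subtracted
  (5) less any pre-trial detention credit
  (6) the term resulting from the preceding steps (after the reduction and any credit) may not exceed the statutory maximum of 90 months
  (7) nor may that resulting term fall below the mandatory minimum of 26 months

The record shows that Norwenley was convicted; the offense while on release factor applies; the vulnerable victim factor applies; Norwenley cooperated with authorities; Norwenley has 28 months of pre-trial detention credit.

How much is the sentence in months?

Offense while on release enhancement: +21 months
Vulnerable victim enhancement: +54 months
Adjusted term: 41 months + 21 months + 54 months = 116 months
Cooperation with authorities reduction: 20% of 116 months = 23 months (rounded down)
After reduction: 116 − 23 = 93 months
Less pre-trial detention credit: 93 months − 28 months = 65 months
Cap at 90 months: 65 months is within the cap, no reduction.
Minimum 26 months: 65 months meets the minimum, no increase.

65 months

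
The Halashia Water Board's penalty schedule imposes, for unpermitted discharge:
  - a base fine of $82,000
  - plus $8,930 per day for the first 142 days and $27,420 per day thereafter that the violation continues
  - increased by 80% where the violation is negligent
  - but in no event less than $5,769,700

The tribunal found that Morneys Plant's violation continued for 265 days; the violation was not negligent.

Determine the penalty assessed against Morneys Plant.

$5,769,700

First 142 days: 142 × $8,930 = $1,268,060
Remaining days: (265 − 142) × $27,420 = $3,372,660
Per-day component: $1,268,060 + $3,372,660 = $4,640,720
Base plus per-day: $82,000 + $4,640,720 = $4,722,720
The violation was not negligent: no 80% increase.
Minimum $5,769,700: $4,722,720 is below the minimum → $5,769,700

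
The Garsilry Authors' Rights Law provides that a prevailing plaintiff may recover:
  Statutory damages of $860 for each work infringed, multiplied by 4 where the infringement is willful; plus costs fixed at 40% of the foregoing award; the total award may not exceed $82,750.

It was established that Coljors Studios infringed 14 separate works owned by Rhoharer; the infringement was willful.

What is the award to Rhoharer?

Statutory damages: 14 × $860 = $12,040
Multiplied by 4: 4 × $12,040 = $48,160
Costs: 40% of $48,160 = $19,264
Award plus costs: $48,160 + $19,264 = $67,424
Cap at $82,750: $67,424 is within the cap, no reduction.

$67,424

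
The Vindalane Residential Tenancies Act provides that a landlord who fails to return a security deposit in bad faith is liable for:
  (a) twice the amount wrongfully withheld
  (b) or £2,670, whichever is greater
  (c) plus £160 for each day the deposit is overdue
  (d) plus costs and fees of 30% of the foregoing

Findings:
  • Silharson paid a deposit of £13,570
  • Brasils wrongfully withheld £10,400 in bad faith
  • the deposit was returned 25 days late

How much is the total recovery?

£32,240

Doubled: 2 × £10,400 = £20,800
Minimum £2,670: £20,800 meets the minimum, no increase.
Late-return penalty: 25 × £160 = £4,000
Damages plus late penalty: £20,800 + £4,000 = £24,800
Costs and fees: 30% of £24,800 = £7,440
Total recovery: £24,800 + £7,440 = £32,240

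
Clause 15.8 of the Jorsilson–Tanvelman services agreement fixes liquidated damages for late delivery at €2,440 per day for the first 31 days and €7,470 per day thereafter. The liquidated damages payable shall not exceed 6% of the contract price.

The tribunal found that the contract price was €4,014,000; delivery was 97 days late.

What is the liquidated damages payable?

€240,840

First 31 days: 31 × €2,440 = €75,640
Remaining days: (97 − 31) × €7,470 = €493,020
Accrued per-day damages: €75,640 + €493,020 = €568,660
Cap: 6% of €4,014,000 = €240,840
Cap at €240,840: €568,660 exceeds the cap → €240,840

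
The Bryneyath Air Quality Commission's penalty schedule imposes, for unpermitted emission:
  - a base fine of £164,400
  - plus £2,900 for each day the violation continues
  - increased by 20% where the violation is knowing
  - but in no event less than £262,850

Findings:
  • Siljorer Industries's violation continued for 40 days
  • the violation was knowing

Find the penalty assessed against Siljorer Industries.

Per-day component: 40 × £2,900 = £116,000
Base plus per-day: £164,400 + £116,000 = £280,400
Enhancement: 20% of £280,400 = £56,080
Enhanced fine: £280,400 + £56,080 = £336,480
Minimum £262,850: £336,480 meets the minimum, no increase.

£336,480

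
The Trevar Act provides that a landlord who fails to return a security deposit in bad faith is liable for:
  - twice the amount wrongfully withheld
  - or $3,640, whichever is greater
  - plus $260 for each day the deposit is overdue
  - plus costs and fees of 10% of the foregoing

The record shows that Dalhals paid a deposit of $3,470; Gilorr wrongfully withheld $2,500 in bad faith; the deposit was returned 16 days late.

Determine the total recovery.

$10,076

Doubled: 2 × $2,500 = $5,000
Minimum $3,640: $5,000 meets the minimum, no increase.
Late-return penalty: 16 × $260 = $4,160
Damages plus late penalty: $5,000 + $4,160 = $9,160
Costs and fees: 10% of $9,160 = $916
Total recovery: $9,160 + $916 = $10,076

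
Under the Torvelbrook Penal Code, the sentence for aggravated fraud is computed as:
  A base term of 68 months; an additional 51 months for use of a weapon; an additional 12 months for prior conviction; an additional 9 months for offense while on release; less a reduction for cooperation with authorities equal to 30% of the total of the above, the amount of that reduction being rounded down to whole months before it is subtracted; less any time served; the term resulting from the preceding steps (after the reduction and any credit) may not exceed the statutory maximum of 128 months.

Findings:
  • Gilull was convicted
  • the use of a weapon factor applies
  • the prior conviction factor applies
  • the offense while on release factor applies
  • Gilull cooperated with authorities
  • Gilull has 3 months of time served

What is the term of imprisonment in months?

95 months

Use of a weapon enhancement: +51 months
Prior conviction enhancement: +12 months
Offense while on release enhancement: +9 months
Adjusted term: 68 months + 51 months + 12 months + 9 months = 140 months
Cooperation with authorities reduction: 30% of 140 months = 42 months (rounded down)
After reduction: 140 − 42 = 98 months
Less time served: 98 months − 3 months = 95 months
Cap at 128 months: 95 months is within the cap, no reduction.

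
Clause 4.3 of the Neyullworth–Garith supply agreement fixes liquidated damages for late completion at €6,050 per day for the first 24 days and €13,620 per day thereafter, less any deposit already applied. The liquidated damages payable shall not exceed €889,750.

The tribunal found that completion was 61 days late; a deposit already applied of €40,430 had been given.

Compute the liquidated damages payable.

First 24 days: 24 × €6,050 = €145,200
Remaining days: (61 − 24) × €13,620 = €503,940
Accrued per-day damages: €145,200 + €503,940 = €649,140
Less deposit already applied: €649,140 − €40,430 = €608,710
Cap at €889,750: €608,710 is within the cap, no reduction.

Liquidated damages: €608,710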